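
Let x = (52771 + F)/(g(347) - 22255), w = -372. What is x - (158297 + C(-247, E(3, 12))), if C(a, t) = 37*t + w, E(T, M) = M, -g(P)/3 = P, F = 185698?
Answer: -527086099/3328 ≈ -1.5838e+5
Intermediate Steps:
g(P) = -3*P
x = -34067/3328 (x = (52771 + 185698)/(-3*347 - 22255) = 238469/(-1041 - 22255) = 238469/(-23296) = 238469*(-1/23296) = -34067/3328 ≈ -10.236)
C(a, t) = -372 + 37*t (C(a, t) = 37*t - 372 = -372 + 37*t)
x - (158297 + C(-247, E(3, 12))) = -34067/3328 - (158297 + (-372 + 37*12)) = -34067/3328 - (158297 + (-372 + 444)) = -34067/3328 - (158297 + 72) = -34067/3328 - 1*158369 = -34067/3328 - 158369 = -527086099/3328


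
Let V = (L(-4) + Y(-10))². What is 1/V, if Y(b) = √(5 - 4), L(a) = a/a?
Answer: ¼ ≈ 0.25000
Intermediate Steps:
L(a) = 1
Y(b) = 1 (Y(b) = √1 = 1)
V = 4 (V = (1 + 1)² = 2² = 4)
1/V = 1/4 = ¼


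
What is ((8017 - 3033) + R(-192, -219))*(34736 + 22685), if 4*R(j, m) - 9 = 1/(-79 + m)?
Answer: 341287972389/1192 ≈ 2.8632e+8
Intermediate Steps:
R(j, m) = 9/4 + 1/(4*(-79 + m))
((8017 - 3033) + R(-192, -219))*(34736 + 22685) = ((8017 - 3033) + (-710 + 9*(-219))/(4*(-79 - 219)))*(34736 + 22685) = (4984 + (1/4)*(-710 - 1971)/(-298))*57421 = (4984 + (1/4)*(-1/298)*(-2681))*57421 = (4984 + 2681/1192)*57421 = (5943609/1192)*57421 = 341287972389/1192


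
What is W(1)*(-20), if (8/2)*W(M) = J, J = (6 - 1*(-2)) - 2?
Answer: -30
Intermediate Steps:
J = 6 (J = (6 + 2) - 2 = 8 - 2 = 6)
W(M) = 3/2 (W(M) = (1/4)*6 = 3/2)
W(1)*(-20) = (3/2)*(-20) = -30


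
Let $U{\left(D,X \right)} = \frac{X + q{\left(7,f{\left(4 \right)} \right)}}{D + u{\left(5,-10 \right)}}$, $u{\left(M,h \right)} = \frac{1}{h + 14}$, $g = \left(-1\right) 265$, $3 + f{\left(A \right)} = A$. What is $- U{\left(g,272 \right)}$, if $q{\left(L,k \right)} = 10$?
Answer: $\frac{376}{353} \approx 1.0652$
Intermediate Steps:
$f{\left(A \right)} = -3 + A$
$g = -265$
$u{\left(M,h \right)} = \frac{1}{14 + h}$
$U{\left(D,X \right)} = \frac{10 + X}{\frac{1}{4} + D}$ ($U{\left(D,X \right)} = \frac{X + 10}{D + \frac{1}{14 - 10}} = \frac{10 + X}{D + \frac{1}{4}} = \frac{10 + X}{\frac{1}{4} + D}$)
$- U{\left(g,272 \right)} = - \frac{4 \left(10 + 272\right)}{1 + 4 \left(-265\right)} = - \frac{4 \cdot 282}{1 - 1060} = - \frac{4 \cdot 282}{-1059} = - \frac{4 \left(-1\right) 282}{1059} = \left(-1\right) \left(- \frac{376}{353}\right) = \frac{376}{353}$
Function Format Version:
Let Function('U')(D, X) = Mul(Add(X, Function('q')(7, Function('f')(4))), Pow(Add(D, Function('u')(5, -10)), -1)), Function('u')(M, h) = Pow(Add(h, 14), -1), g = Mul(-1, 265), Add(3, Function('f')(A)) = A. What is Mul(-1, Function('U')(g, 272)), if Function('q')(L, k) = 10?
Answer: Rational(376, 353) ≈ 1.0652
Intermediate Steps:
Function('f')(A) = Add(-3, A)
g = -265
Function('u')(M, h) = Pow(Add(14, h), -1)
Function('U')(D, X) = Mul(Pow(Add(Rational(1, 4), D), -1), Add(10, X)) (Function('U')(D, X) = Mul(Add(X, 10), Pow(Add(D, Pow(Add(14, -10), -1)), -1)) = Mul(Add(10, X), Pow(Add(D, Pow(4, -1)), -1)) = Mul(Add(10, X), Pow(Add(D, Rational(1, 4)), -1)) = Mul(Add(10, X), Pow(Add(Rational(1, 4), D), -1)) = Mul(Pow(Add(Rational(1, 4), D), -1), Add(10, X)))
Mul(-1, Function('U')(g, 272)) = Mul(-1, Mul(4, Pow(Add(1, Mul(4, -265)), -1), Add(10, 272))) = Mul(-1, Mul(4, Pow(Add(1, -1060), -1), 282)) = Mul(-1, Mul(4, Pow(-1059, -1), 282)) = Mul(-1, Mul(4, Rational(-1, 1059), 282)) = Mul(-1, Rational(-376, 353)) = Rational(376, 353)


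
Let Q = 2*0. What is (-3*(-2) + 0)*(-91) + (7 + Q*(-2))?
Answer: -539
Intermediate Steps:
Q = 0
(-3*(-2) + 0)*(-91) + (7 + Q*(-2)) = (-3*(-2) + 0)*(-91) + (7 + 0*(-2)) = (6 + 0)*(-91) + (7 + 0) = 6*(-91) + 7 = -546 + 7 = -539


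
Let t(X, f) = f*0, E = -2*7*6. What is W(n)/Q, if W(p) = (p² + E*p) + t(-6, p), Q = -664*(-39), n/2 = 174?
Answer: 3828/1079 ≈ 3.5477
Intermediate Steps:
n = 348 (n = 2*174 = 348)
E = -84 (E = -14*6 = -84)
Q = 25896
t(X, f) = 0
W(p) = p² - 84*p (W(p) = (p² - 84*p) + 0 = p² - 84*p)
W(n)/Q = (348*(-84 + 348))/25896 = (348*264)*(1/25896) = 91872*(1/25896) = 3828/1079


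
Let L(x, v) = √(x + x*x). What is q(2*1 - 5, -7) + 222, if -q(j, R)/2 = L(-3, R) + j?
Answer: 228 - 2*√6 ≈ 223.10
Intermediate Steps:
L(x, v) = √(x + x²)
q(j, R) = -2*j - 2*√6 (q(j, R) = -2*(√(-3*(1 - 3)) + j) = -2*(√(-3*(-2)) + j) = -2*(√6 + j) = -2*(j + √6) = -2*j - 2*√6)
q(2*1 - 5, -7) + 222 = (-2*(2*1 - 5) - 2*√6) + 222 = (-2*(2 - 5) - 2*√6) + 222 = (-2*(-3) - 2*√6) + 222 = (6 - 2*√6) + 222 = 228 - 2*√6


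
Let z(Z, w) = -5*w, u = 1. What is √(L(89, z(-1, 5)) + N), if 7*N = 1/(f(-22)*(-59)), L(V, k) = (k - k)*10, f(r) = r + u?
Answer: √177/1239 ≈ 0.010738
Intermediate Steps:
f(r) = 1 + r (f(r) = r + 1 = 1 + r)
L(V, k) = 0 (L(V, k) = 0*10 = 0)
N = 1/8673 (N = 1/(7*(((1 - 22)*(-59)))) = 1/(7*((-21*(-59)))) = (⅐)/1239 = (⅐)*(1/1239) = 1/8673 ≈ 0.00011530)
√(L(89, z(-1, 5)) + N) = √(0 + 1/8673) = √(1/8673) = √177/1239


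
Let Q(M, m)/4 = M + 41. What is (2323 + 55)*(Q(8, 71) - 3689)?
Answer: -8306354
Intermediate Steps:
Q(M, m) = 164 + 4*M (Q(M, m) = 4*(M + 41) = 4*(41 + M) = 164 + 4*M)
(2323 + 55)*(Q(8, 71) - 3689) = (2323 + 55)*((164 + 4*8) - 3689) = 2378*((164 + 32) - 3689) = 2378*(196 - 3689) = 2378*(-3493) = -8306354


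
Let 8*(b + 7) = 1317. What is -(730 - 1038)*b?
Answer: 97097/2 ≈ 48549.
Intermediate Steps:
b = 1261/8 (b = -7 + (⅛)*1317 = -7 + 1317/8 = 1261/8 ≈ 157.63)
-(730 - 1038)*b = -(730 - 1038)*1261/8 = -(-308)*1261/8 = -1*(-97097/2) = 97097/2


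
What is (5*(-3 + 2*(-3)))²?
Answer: 2025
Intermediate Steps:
(5*(-3 + 2*(-3)))² = (5*(-3 - 6))² = (5*(-9))² = (-45)² = 2025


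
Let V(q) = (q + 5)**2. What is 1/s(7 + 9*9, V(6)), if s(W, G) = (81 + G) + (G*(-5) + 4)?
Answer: -1/399 ≈ -0.0025063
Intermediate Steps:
V(q) = (5 + q)**2
s(W, G) = 85 - 4*G (s(W, G) = (81 + G) + (-5*G + 4) = (81 + G) + (4 - 5*G) = 85 - 4*G)
1/s(7 + 9*9, V(6)) = 1/(85 - 4*(5 + 6)**2) = 1/(85 - 4*11**2) = 1/(85 - 4*121) = 1/(85 - 484) = 1/(-399) = -1/399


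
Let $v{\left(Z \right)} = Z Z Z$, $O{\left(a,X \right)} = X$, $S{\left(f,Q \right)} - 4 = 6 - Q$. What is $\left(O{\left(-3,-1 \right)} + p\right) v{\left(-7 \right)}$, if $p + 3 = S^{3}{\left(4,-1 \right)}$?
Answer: $-455161$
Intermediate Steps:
$S{\left(f,Q \right)} = 10 - Q$ ($S{\left(f,Q \right)} = 4 - \left(-6 + Q\right) = 10 - Q$)
$p = 1328$ ($p = -3 + \left(10 - -1\right)^{3} = -3 + \left(10 + 1\right)^{3} = -3 + 11^{3} = -3 + 1331 = 1328$)
$v{\left(Z \right)} = Z^{3}$ ($v{\left(Z \right)} = Z^{2} Z = Z^{3}$)
$\left(O{\left(-3,-1 \right)} + p\right) v{\left(-7 \right)} = \left(-1 + 1328\right) \left(-7\right)^{3} = 1327 \left(-343\right) = -455161$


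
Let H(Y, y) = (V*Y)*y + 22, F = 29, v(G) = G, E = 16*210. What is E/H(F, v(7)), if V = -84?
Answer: -336/1703 ≈ -0.19730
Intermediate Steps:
E = 3360
H(Y, y) = 22 - 84*Y*y (H(Y, y) = (-84*Y)*y + 22 = -84*Y*y + 22 = 22 - 84*Y*y)
E/H(F, v(7)) = 3360/(22 - 84*29*7) = 3360/(22 - 17052) = 3360/(-17030) = 3360*(-1/17030) = -336/1703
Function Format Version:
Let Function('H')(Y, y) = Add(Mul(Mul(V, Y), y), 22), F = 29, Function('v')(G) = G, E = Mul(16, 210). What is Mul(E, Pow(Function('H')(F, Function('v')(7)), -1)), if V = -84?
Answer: Rational(-336, 1703) ≈ -0.19730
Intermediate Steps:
E = 3360
Function('H')(Y, y) = Add(22, Mul(-84, Y, y)) (Function('H')(Y, y) = Add(Mul(Mul(-84, Y), y), 22) = Add(Mul(-84, Y, y), 22) = Add(22, Mul(-84, Y, y)))
Mul(E, Pow(Function('H')(F, Function('v')(7)), -1)) = Mul(3360, Pow(Add(22, Mul(-84, 29, 7)), -1)) = Mul(3360, Pow(Add(22, -17052), -1)) = Mul(3360, Pow(-17030, -1)) = Mul(3360, Rational(-1, 17030)) = Rational(-336, 1703)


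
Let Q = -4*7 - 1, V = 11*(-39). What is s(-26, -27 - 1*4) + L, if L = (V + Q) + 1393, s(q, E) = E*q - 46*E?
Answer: 3167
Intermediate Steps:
V = -429
Q = -29 (Q = -28 - 1 = -29)
s(q, E) = -46*E + E*q
L = 935 (L = (-429 - 29) + 1393 = -458 + 1393 = 935)
s(-26, -27 - 1*4) + L = (-27 - 1*4)*(-46 - 26) + 935 = (-27 - 4)*(-72) + 935 = -31*(-72) + 935 = 2232 + 935 = 3167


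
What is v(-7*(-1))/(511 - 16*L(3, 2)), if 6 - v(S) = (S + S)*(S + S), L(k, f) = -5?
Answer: -190/591 ≈ -0.32149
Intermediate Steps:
v(S) = 6 - 4*S**2 (v(S) = 6 - (S + S)*(S + S) = 6 - 2*S*2*S = 6 - 4*S**2)
v(-7*(-1))/(511 - 16*L(3, 2)) = (6 - 4*(-7*(-1))**2)/(511 - 16*(-5)) = (6 - 4*7**2)/(511 + 80) = (6 - 4*49)/591 = (6 - 196)*(1/591) = -190*1/591 = -190/591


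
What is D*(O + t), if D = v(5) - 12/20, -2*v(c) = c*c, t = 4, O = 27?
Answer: -4061/10 ≈ -406.10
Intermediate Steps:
v(c) = -c²/2 (v(c) = -c*c/2 = -c²/2)
D = -131/10 (D = -½*5² - 12/20 = -½*25 - 12/20 = -25/2 - 1*⅗ = -25/2 - ⅗ = -131/10 ≈ -13.100)
D*(O + t) = -131*(27 + 4)/10 = -131/10*31 = -4061/10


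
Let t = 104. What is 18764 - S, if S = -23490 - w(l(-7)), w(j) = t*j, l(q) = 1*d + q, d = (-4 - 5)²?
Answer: 49950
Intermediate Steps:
d = 81 (d = (-9)² = 81)
l(q) = 81 + q (l(q) = 1*81 + q = 81 + q)
w(j) = 104*j
S = -31186 (S = -23490 - 104*(81 - 7) = -23490 - 104*74 = -23490 - 1*7696 = -23490 - 7696 = -31186)
18764 - S = 18764 - 1*(-31186) = 18764 + 31186 = 49950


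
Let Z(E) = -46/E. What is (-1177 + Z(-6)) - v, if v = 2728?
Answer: -11692/3 ≈ -3897.3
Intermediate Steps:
(-1177 + Z(-6)) - v = (-1177 - 46/(-6)) - 1*2728 = (-1177 - 46*(-⅙)) - 2728 = (-1177 + 23/3) - 2728 = -3508/3 - 2728 = -11692/3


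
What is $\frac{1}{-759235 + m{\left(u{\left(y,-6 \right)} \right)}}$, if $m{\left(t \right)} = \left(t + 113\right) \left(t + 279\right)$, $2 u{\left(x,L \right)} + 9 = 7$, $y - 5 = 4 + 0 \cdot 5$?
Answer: $- \frac{1}{728099} \approx -1.3734 \cdot 10^{-6}$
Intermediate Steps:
$y = 9$ ($y = 5 + \left(4 + 0 \cdot 5\right) = 5 + \left(4 + 0\right) = 5 + 4 = 9$)
$u{\left(x,L \right)} = -1$ ($u{\left(x,L \right)} = - \frac{9}{2} + \frac{1}{2} \cdot 7 = - \frac{9}{2} + \frac{7}{2} = -1$)
$m{\left(t \right)} = \left(113 + t\right) \left(279 + t\right)$
$\frac{1}{-759235 + m{\left(u{\left(y,-6 \right)} \right)}} = \frac{1}{-759235 + \left(31527 + \left(-1\right)^{2} + 392 \left(-1\right)\right)} = \frac{1}{-759235 + \left(31527 + 1 - 392\right)} = \frac{1}{-759235 + 31136} = \frac{1}{-728099} = - \frac{1}{728099}$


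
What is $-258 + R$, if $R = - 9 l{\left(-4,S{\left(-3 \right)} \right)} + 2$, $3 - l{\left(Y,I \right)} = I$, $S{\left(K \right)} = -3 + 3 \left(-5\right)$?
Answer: $-445$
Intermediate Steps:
$S{\left(K \right)} = -18$ ($S{\left(K \right)} = -3 - 15 = -18$)
$l{\left(Y,I \right)} = 3 - I$
$R = -187$ ($R = - 9 \left(3 - -18\right) + 2 = - 9 \left(3 + 18\right) + 2 = \left(-9\right) 21 + 2 = -189 + 2 = -187$)
$-258 + R = -258 - 187 = -445$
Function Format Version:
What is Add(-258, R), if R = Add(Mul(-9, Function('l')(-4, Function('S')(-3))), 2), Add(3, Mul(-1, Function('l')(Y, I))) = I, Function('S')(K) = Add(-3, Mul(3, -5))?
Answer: -445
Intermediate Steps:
Function('S')(K) = -18 (Function('S')(K) = Add(-3, -15) = -18)
Function('l')(Y, I) = Add(3, Mul(-1, I))
R = -187 (R = Add(Mul(-9, Add(3, Mul(-1, -18))), 2) = Add(Mul(-9, Add(3, 18)), 2) = Add(Mul(-9, 21), 2) = Add(-189, 2) = -187)
Add(-258, R) = Add(-258, -187) = -445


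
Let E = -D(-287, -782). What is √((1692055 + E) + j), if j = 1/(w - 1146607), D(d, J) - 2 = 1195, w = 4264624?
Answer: √335481065765756571/445431 ≈ 1300.3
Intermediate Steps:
D(d, J) = 1197 (D(d, J) = 2 + 1195 = 1197)
j = 1/3118017 (j = 1/(4264624 - 1146607) = 1/3118017 ≈ 3.2072e-7)
E = -1197 (E = -1*1197 = -1197)
√((1692055 + E) + j) = √((1692055 - 1197) + 1/3118017) = √(1690858 + 1/3118017) = √(5272123988587/3118017) = √335481065765756571/445431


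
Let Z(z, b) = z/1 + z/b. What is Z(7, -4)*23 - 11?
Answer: 439/4 ≈ 109.75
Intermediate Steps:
Z(z, b) = z + z/b (Z(z, b) = z*1 + z/b = z + z/b)
Z(7, -4)*23 - 11 = (7 + 7/(-4))*23 - 11 = (7 + 7*(-¼))*23 - 11 = (7 - 7/4)*23 - 11 = (21/4)*23 - 11 = 483/4 - 11 = 439/4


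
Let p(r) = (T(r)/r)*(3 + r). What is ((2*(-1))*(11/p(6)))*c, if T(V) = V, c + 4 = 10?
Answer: -44/3 ≈ -14.667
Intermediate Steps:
c = 6 (c = -4 + 10 = 6)
p(r) = 3 + r (p(r) = (r/r)*(3 + r) = 1*(3 + r) = 3 + r)
((2*(-1))*(11/p(6)))*c = ((2*(-1))*(11/(3 + 6)))*6 = -22/9*6 = -44/3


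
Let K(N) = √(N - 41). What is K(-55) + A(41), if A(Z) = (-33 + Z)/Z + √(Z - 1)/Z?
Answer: 8/41 + 2*√10/41 + 4*I*√6 ≈ 0.34938 + 9.798*I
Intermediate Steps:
K(N) = √(-41 + N)
A(Z) = √(-1 + Z)/Z + (-33 + Z)/Z (A(Z) = (-33 + Z)/Z + √(-1 + Z)/Z = √(-1 + Z)/Z + (-33 + Z)/Z)
K(-55) + A(41) = √(-41 - 55) + (-33 + 41 + √(-1 + 41))/41 = √(-96) + (-33 + 41 + √40)/41 = 4*I*√6 + (-33 + 41 + 2*√10)/41 = 4*I*√6 + (8 + 2*√10)/41 = 4*I*√6 + (8/41 + 2*√10/41) = 8/41 + 2*√10/41 + 4*I*√6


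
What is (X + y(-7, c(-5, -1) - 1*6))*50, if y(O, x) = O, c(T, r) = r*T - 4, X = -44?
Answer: -2550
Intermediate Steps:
c(T, r) = -4 + T*r (c(T, r) = T*r - 4 = -4 + T*r)
(X + y(-7, c(-5, -1) - 1*6))*50 = (-44 - 7)*50 = -51*50 = -2550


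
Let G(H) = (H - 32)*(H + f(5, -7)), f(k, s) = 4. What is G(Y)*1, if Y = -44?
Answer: 3040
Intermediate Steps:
G(H) = (-32 + H)*(4 + H) (G(H) = (H - 32)*(H + 4) = (-32 + H)*(4 + H))
G(Y)*1 = (-128 + (-44)**2 - 28*(-44))*1 = (-128 + 1936 + 1232)*1 = 3040*1 = 3040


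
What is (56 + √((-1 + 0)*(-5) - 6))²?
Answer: (56 + I)² ≈ 3135.0 + 112.0*I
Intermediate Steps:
(56 + √((-1 + 0)*(-5) - 6))² = (56 + √(-1*(-5) - 6))² = (56 + √(5 - 6))² = (56 + √(-1))² = (56 + I)²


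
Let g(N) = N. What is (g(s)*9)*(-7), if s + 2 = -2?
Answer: 252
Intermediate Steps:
s = -4 (s = -2 - 2 = -4)
(g(s)*9)*(-7) = -4*9*(-7) = -36*(-7) = 252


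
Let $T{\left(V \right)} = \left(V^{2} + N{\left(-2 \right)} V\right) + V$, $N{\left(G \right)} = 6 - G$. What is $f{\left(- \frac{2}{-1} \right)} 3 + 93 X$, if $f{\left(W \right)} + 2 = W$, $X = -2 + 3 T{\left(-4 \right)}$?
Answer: $-5766$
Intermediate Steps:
$T{\left(V \right)} = V^{2} + 9 V$ ($T{\left(V \right)} = \left(V^{2} + \left(6 - -2\right) V\right) + V = \left(V^{2} + \left(6 + 2\right) V\right) + V = \left(V^{2} + 8 V\right) + V = V^{2} + 9 V$)
$X = -62$ ($X = -2 + 3 \left(- 4 \left(9 - 4\right)\right) = -2 + 3 \left(\left(-4\right) 5\right) = -2 + 3 \left(-20\right) = -2 - 60 = -62$)
$f{\left(W \right)} = -2 + W$
$f{\left(- \frac{2}{-1} \right)} 3 + 93 X = \left(-2 - \frac{2}{-1}\right) 3 + 93 \left(-62\right) = \left(-2 - -2\right) 3 - 5766 = \left(-2 + 2\right) 3 - 5766 = 0 \cdot 3 - 5766 = 0 - 5766 = -5766$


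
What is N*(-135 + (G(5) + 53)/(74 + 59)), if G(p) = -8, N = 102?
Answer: -1826820/133 ≈ -13735.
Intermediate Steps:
N*(-135 + (G(5) + 53)/(74 + 59)) = 102*(-135 + (-8 + 53)/(74 + 59)) = 102*(-135 + 45/133) = 102*(-17910/133) = -1826820/133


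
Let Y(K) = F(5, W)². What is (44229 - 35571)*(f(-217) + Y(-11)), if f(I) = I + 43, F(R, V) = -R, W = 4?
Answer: -1290042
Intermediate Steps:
Y(K) = 25 (Y(K) = (-1*5)² = (-5)² = 25)
f(I) = 43 + I
(44229 - 35571)*(f(-217) + Y(-11)) = (44229 - 35571)*((43 - 217) + 25) = 8658*(-174 + 25) = 8658*(-149) = -1290042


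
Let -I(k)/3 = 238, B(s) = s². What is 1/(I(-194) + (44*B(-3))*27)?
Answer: 1/9978 ≈ 0.00010022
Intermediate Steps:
I(k) = -714 (I(k) = -3*238 = -714)
1/(I(-194) + (44*B(-3))*27) = 1/(-714 + (44*(-3)²)*27) = 1/(-714 + (44*9)*27) = 1/(-714 + 396*27) = 1/(-714 + 10692) = 1/9978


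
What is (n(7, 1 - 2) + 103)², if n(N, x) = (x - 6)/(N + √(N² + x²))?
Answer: 25554 - 10640*√2 ≈ 10507.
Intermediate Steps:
n(N, x) = (-6 + x)/(N + √(N² + x²))
(n(7, 1 - 2) + 103)² = ((-6 + (1 - 2))/(7 + √(7² + (1 - 2)²)) + 103)² = ((-6 - 1)/(7 + √(49 + (-1)²)) + 103)² = (-7/(7 + √(49 + 1)) + 103)² = (-7/(7 + √50) + 103)² = (-7/(7 + 5*√2) + 103)² = (103 - 7/(7 + 5*√2))²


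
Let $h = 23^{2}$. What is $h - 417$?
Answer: $112$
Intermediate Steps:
$h = 529$
$h - 417 = 529 - 417 = 112$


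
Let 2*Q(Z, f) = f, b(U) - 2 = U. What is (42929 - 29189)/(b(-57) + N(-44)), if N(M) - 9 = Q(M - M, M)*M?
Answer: 6870/461 ≈ 14.902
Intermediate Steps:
b(U) = 2 + U
Q(Z, f) = f/2
N(M) = 9 + M**2/2 (N(M) = 9 + (M/2)*M = 9 + M**2/2)
(42929 - 29189)/(b(-57) + N(-44)) = (42929 - 29189)/((2 - 57) + (9 + (1/2)*(-44)**2)) = 13740/(-55 + (9 + (1/2)*1936)) = 13740/(-55 + (9 + 968)) = 13740/(-55 + 977) = 13740/922 = 13740*(1/922) = 6870/461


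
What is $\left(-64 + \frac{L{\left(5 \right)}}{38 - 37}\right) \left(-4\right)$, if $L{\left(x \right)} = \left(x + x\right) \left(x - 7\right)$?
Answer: $336$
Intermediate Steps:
$L{\left(x \right)} = 2 x \left(-7 + x\right)$
$\left(-64 + \frac{L{\left(5 \right)}}{38 - 37}\right) \left(-4\right) = \left(-64 + \frac{2 \cdot 5 \left(-7 + 5\right)}{38 - 37}\right) \left(-4\right) = \left(-64 + \frac{2 \cdot 5 \left(-2\right)}{1}\right) \left(-4\right) = \left(-64 + 1 \left(-20\right)\right) \left(-4\right) = \left(-64 - 20\right) \left(-4\right) = \left(-84\right) \left(-4\right) = 336$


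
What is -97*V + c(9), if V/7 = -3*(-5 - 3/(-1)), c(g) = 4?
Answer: -4070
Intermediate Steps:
V = 42 (V = 7*(-3*(-5 - 3/(-1))) = 7*(-3*(-5 - 3*(-1))) = 7*(-3*(-5 + 3)) = 7*(-3*(-2)) = 7*6 = 42)
-97*V + c(9) = -97*42 + 4 = -4074 + 4 = -4070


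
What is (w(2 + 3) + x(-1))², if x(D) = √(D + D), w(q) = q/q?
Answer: (1 + I*√2)² ≈ -1.0 + 2.8284*I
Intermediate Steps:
w(q) = 1
x(D) = √2*√D (x(D) = √(2*D) = √2*√D)
(w(2 + 3) + x(-1))² = (1 + √2*√(-1))² = (1 + √2*I)² = (1 + I*√2)²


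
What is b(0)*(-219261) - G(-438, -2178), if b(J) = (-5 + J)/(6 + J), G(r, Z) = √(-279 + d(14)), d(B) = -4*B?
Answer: 365435/2 - I*√335 ≈ 1.8272e+5 - 18.303*I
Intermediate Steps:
G(r, Z) = I*√335 (G(r, Z) = √(-279 - 4*14) = √(-279 - 56) = √(-335) = I*√335)
b(J) = (-5 + J)/(6 + J)
b(0)*(-219261) - G(-438, -2178) = ((-5 + 0)/(6 + 0))*(-219261) - I*√335 = (-5/6)*(-219261) - I*√335 = ((⅙)*(-5))*(-219261) - I*√335 = -⅚*(-219261) - I*√335 = 365435/2 - I*√335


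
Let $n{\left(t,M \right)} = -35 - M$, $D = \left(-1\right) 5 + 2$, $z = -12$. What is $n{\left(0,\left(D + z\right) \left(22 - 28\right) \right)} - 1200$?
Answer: $-1325$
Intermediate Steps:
$D = -3$ ($D = -5 + 2 = -3$)
$n{\left(0,\left(D + z\right) \left(22 - 28\right) \right)} - 1200 = \left(-35 - \left(-3 - 12\right) \left(22 - 28\right)\right) - 1200 = \left(-35 - \left(-15\right) \left(-6\right)\right) - 1200 = \left(-35 - 90\right) - 1200 = -125 - 1200 = -1325$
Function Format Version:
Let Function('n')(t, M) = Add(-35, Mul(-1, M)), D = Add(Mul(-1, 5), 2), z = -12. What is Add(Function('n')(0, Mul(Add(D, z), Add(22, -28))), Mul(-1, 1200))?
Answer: -1325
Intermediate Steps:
D = -3 (D = Add(-5, 2) = -3)
Add(Function('n')(0, Mul(Add(D, z), Add(22, -28))), Mul(-1, 1200)) = Add(Add(-35, Mul(-1, Mul(Add(-3, -12), Add(22, -28)))), Mul(-1, 1200)) = Add(Add(-35, Mul(-1, Mul(-15, -6))), -1200) = Add(Add(-35, Mul(-1, 90)), -1200) = Add(Add(-35, -90), -1200) = Add(-125, -1200) = -1325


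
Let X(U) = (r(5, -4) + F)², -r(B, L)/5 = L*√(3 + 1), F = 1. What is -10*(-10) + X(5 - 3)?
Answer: 1781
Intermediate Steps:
r(B, L) = -10*L (r(B, L) = -5*L*√(3 + 1) = -5*L*√4 = -5*L*2 = -10*L)
X(U) = 1681 (X(U) = (-10*(-4) + 1)² = (40 + 1)² = 41² = 1681)
-10*(-10) + X(5 - 3) = -10*(-10) + 1681 = 100 + 1681 = 1781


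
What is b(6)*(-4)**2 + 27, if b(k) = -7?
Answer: -85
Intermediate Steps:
b(6)*(-4)**2 + 27 = -7*(-4)**2 + 27 = -7*16 + 27 = -112 + 27 = -85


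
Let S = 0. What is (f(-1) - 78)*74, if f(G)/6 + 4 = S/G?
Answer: -7548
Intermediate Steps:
f(G) = -24 (f(G) = -24 + 6*(0/G) = -24 + 6*0 = -24 + 0 = -24)
(f(-1) - 78)*74 = (-24 - 78)*74 = -102*74 = -7548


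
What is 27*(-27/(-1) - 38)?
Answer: -297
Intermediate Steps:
27*(-27/(-1) - 38) = 27*(-27*(-1) - 38) = 27*(27 - 38) = 27*(-11) = -297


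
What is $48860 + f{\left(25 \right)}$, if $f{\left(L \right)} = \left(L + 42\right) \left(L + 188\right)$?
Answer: $63131$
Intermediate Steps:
$f{\left(L \right)} = \left(42 + L\right) \left(188 + L\right)$
$48860 + f{\left(25 \right)} = 48860 + \left(7896 + 25^{2} + 230 \cdot 25\right) = 48860 + \left(7896 + 625 + 5750\right) = 48860 + 14271 = 63131$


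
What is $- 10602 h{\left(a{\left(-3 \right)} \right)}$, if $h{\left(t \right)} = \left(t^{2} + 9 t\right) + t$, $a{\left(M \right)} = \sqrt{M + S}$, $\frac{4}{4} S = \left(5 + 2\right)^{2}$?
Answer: $-487692 - 106020 \sqrt{46} \approx -1.2068 \cdot 10^{6}$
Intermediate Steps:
$S = 49$ ($S = \left(5 + 2\right)^{2} = 7^{2} = 49$)
$a{\left(M \right)} = \sqrt{49 + M}$ ($a{\left(M \right)} = \sqrt{M + 49} = \sqrt{49 + M}$)
$h{\left(t \right)} = t^{2} + 10 t$
$- 10602 h{\left(a{\left(-3 \right)} \right)} = - 10602 \sqrt{49 - 3} \left(10 + \sqrt{49 - 3}\right) = - 10602 \sqrt{46} \left(10 + \sqrt{46}\right)$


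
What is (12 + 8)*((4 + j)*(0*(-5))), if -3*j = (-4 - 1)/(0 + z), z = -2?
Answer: 0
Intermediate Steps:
j = -⅚ (j = -(-4 - 1)/(3*(0 - 2)) = -(-5)/(3*(-2)) = -(-5)*(-1)/(3*2) = -⅓*5/2 = -⅚ ≈ -0.83333)
(12 + 8)*((4 + j)*(0*(-5))) = (12 + 8)*((4 - ⅚)*(0*(-5))) = 20*((19/6)*0) = 20*0 = 0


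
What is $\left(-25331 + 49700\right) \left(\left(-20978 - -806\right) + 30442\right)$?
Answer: $250269630$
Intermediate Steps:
$\left(-25331 + 49700\right) \left(\left(-20978 - -806\right) + 30442\right) = 24369 \left(\left(-20978 + 806\right) + 30442\right) = 24369 \left(-20172 + 30442\right) = 24369 \cdot 10270 = 250269630$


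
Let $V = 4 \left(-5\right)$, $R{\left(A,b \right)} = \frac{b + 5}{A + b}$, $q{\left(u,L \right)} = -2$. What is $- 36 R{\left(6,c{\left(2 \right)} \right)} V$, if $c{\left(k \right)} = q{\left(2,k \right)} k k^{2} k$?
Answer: $\frac{9720}{13} \approx 747.69$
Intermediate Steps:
$c{\left(k \right)} = - 2 k^{4}$ ($c{\left(k \right)} = - 2 k k^{2} k = - 2 k^{3} k = - 2 k^{4}$)
$R{\left(A,b \right)} = \frac{5 + b}{A + b}$
$V = -20$
$- 36 R{\left(6,c{\left(2 \right)} \right)} V = - 36 \frac{5 - 2 \cdot 2^{4}}{6 - 2 \cdot 2^{4}} \left(-20\right) = - 36 \frac{5 - 32}{6 - 32} \left(-20\right) = - 36 \frac{1}{-26} \left(-27\right) \left(-20\right) = - 36 \left(\left(- \frac{1}{26}\right) \left(-27\right)\right) \left(-20\right) = \left(-36\right) \frac{27}{26} \left(-20\right) = \left(- \frac{486}{13}\right) \left(-20\right) = \frac{9720}{13}$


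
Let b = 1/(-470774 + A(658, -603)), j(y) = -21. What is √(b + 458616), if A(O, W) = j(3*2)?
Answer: √101651287993106605/470795 ≈ 677.21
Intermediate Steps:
A(O, W) = -21
b = -1/470795 (b = 1/(-470774 - 21) = 1/(-470795) = -1/470795 ≈ -2.1241e-6)
√(b + 458616) = √(-1/470795 + 458616) = √(215914119719/470795) = √101651287993106605/470795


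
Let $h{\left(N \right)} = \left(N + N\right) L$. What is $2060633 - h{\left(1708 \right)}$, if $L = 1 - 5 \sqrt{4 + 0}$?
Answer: $2091377$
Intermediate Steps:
$L = -9$ ($L = 1 - 5 \sqrt{4} = 1 - 10 = -9$)
$h{\left(N \right)} = - 18 N$ ($h{\left(N \right)} = \left(N + N\right) \left(-9\right) = 2 N \left(-9\right) = - 18 N$)
$2060633 - h{\left(1708 \right)} = 2060633 - \left(-18\right) 1708 = 2060633 - -30744 = 2060633 + 30744 = 2091377$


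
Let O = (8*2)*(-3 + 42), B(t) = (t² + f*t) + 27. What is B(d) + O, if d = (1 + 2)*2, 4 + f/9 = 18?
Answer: 1443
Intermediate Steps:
f = 126 (f = -36 + 9*18 = -36 + 162 = 126)
d = 6 (d = 3*2 = 6)
B(t) = 27 + t² + 126*t (B(t) = (t² + 126*t) + 27 = 27 + t² + 126*t)
O = 624 (O = 16*39 = 624)
B(d) + O = (27 + 6² + 126*6) + 624 = (27 + 36 + 756) + 624 = 819 + 624 = 1443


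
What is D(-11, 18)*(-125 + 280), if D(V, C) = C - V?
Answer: 4495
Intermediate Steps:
D(-11, 18)*(-125 + 280) = (18 - 1*(-11))*(-125 + 280) = (18 + 11)*155 = 29*155 = 4495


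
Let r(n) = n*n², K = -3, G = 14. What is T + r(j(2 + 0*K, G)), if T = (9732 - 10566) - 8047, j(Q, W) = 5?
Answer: -8756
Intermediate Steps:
r(n) = n³
T = -8881 (T = -834 - 8047 = -8881)
T + r(j(2 + 0*K, G)) = -8881 + 5³ = -8881 + 125 = -8756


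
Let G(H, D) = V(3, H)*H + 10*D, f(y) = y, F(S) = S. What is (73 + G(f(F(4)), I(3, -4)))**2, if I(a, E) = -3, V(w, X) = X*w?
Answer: 8281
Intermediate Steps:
G(H, D) = 3*H**2 + 10*D (G(H, D) = (H*3)*H + 10*D = (3*H)*H + 10*D = 3*H**2 + 10*D)
(73 + G(f(F(4)), I(3, -4)))**2 = (73 + (3*4**2 + 10*(-3)))**2 = (73 + (3*16 - 30))**2 = (73 + (48 - 30))**2 = (73 + 18)**2 = 91**2 = 8281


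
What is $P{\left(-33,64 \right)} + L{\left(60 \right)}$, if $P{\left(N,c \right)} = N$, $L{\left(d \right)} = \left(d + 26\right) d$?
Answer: $5127$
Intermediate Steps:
$L{\left(d \right)} = d \left(26 + d\right)$ ($L{\left(d \right)} = \left(26 + d\right) d = d \left(26 + d\right)$)
$P{\left(-33,64 \right)} + L{\left(60 \right)} = -33 + 60 \left(26 + 60\right) = -33 + 60 \cdot 86 = -33 + 5160 = 5127$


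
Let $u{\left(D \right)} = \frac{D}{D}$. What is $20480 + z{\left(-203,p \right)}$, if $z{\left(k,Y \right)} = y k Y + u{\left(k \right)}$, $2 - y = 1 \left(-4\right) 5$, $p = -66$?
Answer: $315237$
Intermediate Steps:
$u{\left(D \right)} = 1$
$y = 22$ ($y = 2 - 1 \left(-4\right) 5 = 2 - \left(-4\right) 5 = 2 - -20 = 2 + 20 = 22$)
$z{\left(k,Y \right)} = 1 + 22 Y k$ ($z{\left(k,Y \right)} = 22 k Y + 1 = 22 Y k + 1 = 1 + 22 Y k$)
$20480 + z{\left(-203,p \right)} = 20480 + \left(1 + 22 \left(-66\right) \left(-203\right)\right) = 20480 + \left(1 + 294756\right) = 20480 + 294757 = 315237$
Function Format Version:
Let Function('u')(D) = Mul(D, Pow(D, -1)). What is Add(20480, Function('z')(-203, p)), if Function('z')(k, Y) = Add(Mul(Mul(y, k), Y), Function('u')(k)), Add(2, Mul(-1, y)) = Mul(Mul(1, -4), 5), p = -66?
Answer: 315237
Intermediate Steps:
Function('u')(D) = 1
y = 22 (y = Add(2, Mul(-1, Mul(Mul(1, -4), 5))) = Add(2, Mul(-1, Mul(-4, 5))) = Add(2, Mul(-1, -20)) = Add(2, 20) = 22)
Function('z')(k, Y) = Add(1, Mul(22, Y, k)) (Function('z')(k, Y) = Add(Mul(Mul(22, k), Y), 1) = Add(Mul(22, Y, k), 1) = Add(1, Mul(22, Y, k)))
Add(20480, Function('z')(-203, p)) = Add(20480, Add(1, Mul(22, -66, -203))) = Add(20480, Add(1, 294756)) = Add(20480, 294757) = 315237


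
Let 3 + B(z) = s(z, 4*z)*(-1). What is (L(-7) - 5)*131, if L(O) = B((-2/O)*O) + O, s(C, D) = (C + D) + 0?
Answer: -655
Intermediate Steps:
s(C, D) = C + D
B(z) = -3 - 5*z (B(z) = -3 + (z + 4*z)*(-1) = -3 + (5*z)*(-1) = -3 - 5*z)
L(O) = 7 + O (L(O) = (-3 - 5*(-2/O)*O) + O = (-3 - 5*(-2)) + O = (-3 + 10) + O = 7 + O)
(L(-7) - 5)*131 = ((7 - 7) - 5)*131 = (0 - 5)*131 = -5*131 = -655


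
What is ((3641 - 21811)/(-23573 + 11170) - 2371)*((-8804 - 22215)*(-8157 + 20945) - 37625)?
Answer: 147582342130149/157 ≈ 9.4001e+11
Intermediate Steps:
((3641 - 21811)/(-23573 + 11170) - 2371)*((-8804 - 22215)*(-8157 + 20945) - 37625) = (-18170/(-12403) - 2371)*(-31019*12788 - 37625) = (-18170*(-1/12403) - 2371)*(-396670972 - 37625) = (230/157 - 2371)*(-396708597) = -372017/157*(-396708597) = 147582342130149/157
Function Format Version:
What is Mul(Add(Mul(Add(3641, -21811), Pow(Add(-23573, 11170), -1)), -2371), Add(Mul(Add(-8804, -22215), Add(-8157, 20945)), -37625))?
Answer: Rational(147582342130149, 157) ≈ 9.4001e+11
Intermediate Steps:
Mul(Add(Mul(Add(3641, -21811), Pow(Add(-23573, 11170), -1)), -2371), Add(Mul(Add(-8804, -22215), Add(-8157, 20945)), -37625)) = Mul(Add(Mul(-18170, Pow(-12403, -1)), -2371), Add(Mul(-31019, 12788), -37625)) = Mul(Add(Mul(-18170, Rational(-1, 12403)), -2371), Add(-396670972, -37625)) = Mul(Add(Rational(230, 157), -2371), -396708597) = Mul(Rational(-372017, 157), -396708597) = Rational(147582342130149, 157)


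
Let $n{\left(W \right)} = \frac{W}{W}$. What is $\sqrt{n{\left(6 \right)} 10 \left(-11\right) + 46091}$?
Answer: $3 \sqrt{5109} \approx 214.43$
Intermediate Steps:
$n{\left(W \right)} = 1$
$\sqrt{n{\left(6 \right)} 10 \left(-11\right) + 46091} = \sqrt{1 \cdot 10 \left(-11\right) + 46091} = \sqrt{10 \left(-11\right) + 46091} = \sqrt{-110 + 46091} = \sqrt{45981} = 3 \sqrt{5109}$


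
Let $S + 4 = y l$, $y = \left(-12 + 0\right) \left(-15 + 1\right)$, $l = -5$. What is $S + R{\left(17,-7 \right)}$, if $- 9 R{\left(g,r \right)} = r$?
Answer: $- \frac{7589}{9} \approx -843.22$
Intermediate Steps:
$R{\left(g,r \right)} = - \frac{r}{9}$
$y = 168$ ($y = \left(-12\right) \left(-14\right) = 168$)
$S = -844$ ($S = -4 + 168 \left(-5\right) = -4 - 840 = -844$)
$S + R{\left(17,-7 \right)} = -844 - - \frac{7}{9} = -844 + \frac{7}{9} = - \frac{7589}{9}$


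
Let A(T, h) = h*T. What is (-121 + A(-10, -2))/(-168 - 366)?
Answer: 101/534 ≈ 0.18914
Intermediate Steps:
A(T, h) = T*h
(-121 + A(-10, -2))/(-168 - 366) = (-121 - 10*(-2))/(-168 - 366) = (-121 + 20)/(-534) = -101*(-1/534) = 101/534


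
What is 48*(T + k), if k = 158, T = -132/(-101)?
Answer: 772320/101 ≈ 7646.7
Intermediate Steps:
T = 132/101 (T = -132*(-1/101) = 132/101 ≈ 1.3069)
48*(T + k) = 48*(132/101 + 158) = 48*(16090/101) = 772320/101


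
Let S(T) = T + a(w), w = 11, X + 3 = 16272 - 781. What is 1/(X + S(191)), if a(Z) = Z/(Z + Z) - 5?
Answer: 2/31349 ≈ 6.3798e-5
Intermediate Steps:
X = 15488 (X = -3 + (16272 - 781) = -3 + 15491 = 15488)
a(Z) = -9/2 (a(Z) = Z/((2*Z)) - 5 = (1/(2*Z))*Z - 5 = ½ - 5 = -9/2)
S(T) = -9/2 + T (S(T) = T - 9/2 = -9/2 + T)
1/(X + S(191)) = 1/(15488 + (-9/2 + 191)) = 1/(15488 + 373/2) = 1/(31349/2) = 2/31349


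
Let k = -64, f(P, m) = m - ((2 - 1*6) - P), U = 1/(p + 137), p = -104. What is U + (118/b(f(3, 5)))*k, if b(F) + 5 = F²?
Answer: -249077/4587 ≈ -54.301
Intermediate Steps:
U = 1/33 (U = 1/(-104 + 137) = 1/33 ≈ 0.030303)
f(P, m) = 4 + P + m (f(P, m) = m - ((2 - 6) - P) = m - (-4 - P) = m + (4 + P) = 4 + P + m)
b(F) = -5 + F²
U + (118/b(f(3, 5)))*k = 1/33 + (118/(-5 + (4 + 3 + 5)²))*(-64) = 1/33 + (118/(-5 + 12²))*(-64) = 1/33 + (118/(-5 + 144))*(-64) = 1/33 + (118/139)*(-64) = 1/33 - 7552/139 = -249077/4587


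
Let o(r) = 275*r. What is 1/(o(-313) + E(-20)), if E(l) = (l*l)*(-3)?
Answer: -1/87275 ≈ -1.1458e-5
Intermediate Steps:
E(l) = -3*l² (E(l) = l²*(-3) = -3*l²)
1/(o(-313) + E(-20)) = 1/(275*(-313) - 3*(-20)²) = 1/(-86075 - 3*400) = 1/(-86075 - 1200) = 1/(-87275) = -1/87275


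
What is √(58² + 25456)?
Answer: 2*√7205 ≈ 169.76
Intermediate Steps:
√(58² + 25456) = √(3364 + 25456) = √28820 = 2*√7205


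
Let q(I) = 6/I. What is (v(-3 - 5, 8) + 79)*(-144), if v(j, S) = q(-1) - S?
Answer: -9360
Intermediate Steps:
v(j, S) = -6 - S (v(j, S) = 6/(-1) - S = 6*(-1) - S = -6 - S)
(v(-3 - 5, 8) + 79)*(-144) = ((-6 - 1*8) + 79)*(-144) = ((-6 - 8) + 79)*(-144) = (-14 + 79)*(-144) = 65*(-144) = -9360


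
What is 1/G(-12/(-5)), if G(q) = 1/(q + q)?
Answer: 24/5 ≈ 4.8000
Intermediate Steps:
G(q) = 1/(2*q)
1/G(-12/(-5)) = 1/(1/(2*((-12/(-5))))) = 1/(1/(2*((-12*(-⅕))))) = 1/(1/(2*(12/5))) = 1/((½)*(5/12)) = 1/(5/24) = 24/5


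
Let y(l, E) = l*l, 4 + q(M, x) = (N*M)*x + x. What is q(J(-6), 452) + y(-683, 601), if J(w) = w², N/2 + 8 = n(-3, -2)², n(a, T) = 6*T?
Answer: 4892921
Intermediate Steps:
N = 272 (N = -16 + 2*(6*(-2))² = -16 + 2*(-12)² = -16 + 2*144 = -16 + 288 = 272)
q(M, x) = -4 + x + 272*M*x (q(M, x) = -4 + ((272*M)*x + x) = -4 + (272*M*x + x) = -4 + (x + 272*M*x) = -4 + x + 272*M*x)
y(l, E) = l²
q(J(-6), 452) + y(-683, 601) = (-4 + 452 + 272*(-6)²*452) + (-683)² = (-4 + 452 + 272*36*452) + 466489 = (-4 + 452 + 4425984) + 466489 = 4426432 + 466489 = 4892921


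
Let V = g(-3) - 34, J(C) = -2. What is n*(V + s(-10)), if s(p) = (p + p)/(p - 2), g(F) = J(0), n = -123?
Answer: 4223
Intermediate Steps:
g(F) = -2
s(p) = 2*p/(-2 + p) (s(p) = (2*p)/(-2 + p) = 2*p/(-2 + p))
V = -36 (V = -2 - 34 = -36)
n*(V + s(-10)) = -123*(-36 + 2*(-10)/(-2 - 10)) = -123*(-36 + 2*(-10)/(-12)) = -123*(-36 + 2*(-10)*(-1/12)) = -123*(-36 + 5/3) = -123*(-103/3) = 4223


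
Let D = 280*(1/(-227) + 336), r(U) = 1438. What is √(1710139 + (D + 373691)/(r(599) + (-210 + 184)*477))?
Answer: √2648197390244984485/1244414 ≈ 1307.7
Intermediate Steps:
D = 21355880/227 (D = 280*(-1/227 + 336) = 280*(76271/227) = 21355880/227 ≈ 94079.)
√(1710139 + (D + 373691)/(r(599) + (-210 + 184)*477)) = √(1710139 + (21355880/227 + 373691)/(1438 + (-210 + 184)*477)) = √(1710139 + 106183737/(227*(1438 - 26*477))) = √(1710139 + 106183737/(227*(1438 - 12402))) = √(1710139 + (106183737/227)/(-10964)) = √(1710139 + (106183737/227)*(-1/10964)) = √(1710139 - 106183737/2488828) = √(4256135643355/2488828) = √2648197390244984485/1244414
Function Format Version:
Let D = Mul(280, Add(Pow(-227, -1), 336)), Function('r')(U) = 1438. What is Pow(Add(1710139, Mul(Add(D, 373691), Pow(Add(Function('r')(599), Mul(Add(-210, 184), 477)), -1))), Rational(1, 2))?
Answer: Mul(Rational(1, 1244414), Pow(2648197390244984485, Rational(1, 2))) ≈ 1307.7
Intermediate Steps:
D = Rational(21355880, 227) (D = Mul(280, Add(Rational(-1, 227), 336)) = Mul(280, Rational(76271, 227)) = Rational(21355880, 227) ≈ 94079.)
Pow(Add(1710139, Mul(Add(D, 373691), Pow(Add(Function('r')(599), Mul(Add(-210, 184), 477)), -1))), Rational(1, 2)) = Pow(Add(1710139, Mul(Add(Rational(21355880, 227), 373691), Pow(Add(1438, Mul(Add(-210, 184), 477)), -1))), Rational(1, 2)) = Pow(Add(1710139, Mul(Rational(106183737, 227), Pow(Add(1438, Mul(-26, 477)), -1))), Rational(1, 2)) = Pow(Add(1710139, Mul(Rational(106183737, 227), Pow(Add(1438, -12402), -1))), Rational(1, 2)) = Pow(Add(1710139, Mul(Rational(106183737, 227), Pow(-10964, -1))), Rational(1, 2)) = Pow(Add(1710139, Mul(Rational(106183737, 227), Rational(-1, 10964))), Rational(1, 2)) = Pow(Add(1710139, Rational(-106183737, 2488828)), Rational(1, 2)) = Pow(Rational(4256135643355, 2488828), Rational(1, 2)) = Mul(Rational(1, 1244414), Pow(2648197390244984485, Rational(1, 2)))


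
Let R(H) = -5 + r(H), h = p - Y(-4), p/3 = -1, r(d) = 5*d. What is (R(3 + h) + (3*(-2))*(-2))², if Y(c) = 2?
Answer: 9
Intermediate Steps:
p = -3 (p = 3*(-1) = -3)
h = -5 (h = -3 - 1*2 = -3 - 2 = -5)
R(H) = -5 + 5*H
(R(3 + h) + (3*(-2))*(-2))² = ((-5 + 5*(3 - 5)) + (3*(-2))*(-2))² = ((-5 + 5*(-2)) - 6*(-2))² = ((-5 - 10) + 12)² = (-15 + 12)² = (-3)² = 9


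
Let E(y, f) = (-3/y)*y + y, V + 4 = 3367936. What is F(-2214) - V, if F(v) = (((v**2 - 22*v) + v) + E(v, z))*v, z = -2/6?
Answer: -10953973554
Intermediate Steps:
V = 3367932 (V = -4 + 3367936 = 3367932)
z = -1/3 (z = -2*1/6 = -1/3 ≈ -0.33333)
E(y, f) = -3 + y
F(v) = v*(-3 + v**2 - 20*v) (F(v) = (((v**2 - 22*v) + v) + (-3 + v))*v = ((v**2 - 21*v) + (-3 + v))*v = (-3 + v**2 - 20*v)*v = v*(-3 + v**2 - 20*v))
F(-2214) - V = -2214*(-3 + (-2214)**2 - 20*(-2214)) - 1*3367932 = -2214*(-3 + 4901796 + 44280) - 3367932 = -2214*4946073 - 3367932 = -10950605622 - 3367932 = -10953973554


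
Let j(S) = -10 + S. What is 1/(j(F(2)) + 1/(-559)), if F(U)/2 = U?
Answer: -559/3355 ≈ -0.16662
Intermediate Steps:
F(U) = 2*U
1/(j(F(2)) + 1/(-559)) = 1/((-10 + 2*2) + 1/(-559)) = 1/((-10 + 4) - 1/559) = 1/(-6 - 1/559) = 1/(-3355/559) = -559/3355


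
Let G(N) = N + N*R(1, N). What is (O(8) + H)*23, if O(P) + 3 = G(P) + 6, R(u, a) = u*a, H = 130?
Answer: 4715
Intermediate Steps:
R(u, a) = a*u
G(N) = N + N² (G(N) = N + N*(N*1) = N + N*N = N + N²)
O(P) = 3 + P*(1 + P) (O(P) = -3 + (P*(1 + P) + 6) = -3 + (6 + P*(1 + P)) = 3 + P*(1 + P))
(O(8) + H)*23 = ((3 + 8*(1 + 8)) + 130)*23 = ((3 + 8*9) + 130)*23 = ((3 + 72) + 130)*23 = (75 + 130)*23 = 205*23 = 4715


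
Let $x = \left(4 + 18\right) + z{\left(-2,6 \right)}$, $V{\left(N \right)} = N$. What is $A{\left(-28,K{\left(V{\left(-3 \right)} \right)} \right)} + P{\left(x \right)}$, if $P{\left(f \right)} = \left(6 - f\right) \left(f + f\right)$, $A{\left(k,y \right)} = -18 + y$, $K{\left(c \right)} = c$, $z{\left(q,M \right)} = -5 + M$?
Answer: $-803$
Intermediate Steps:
$x = 23$ ($x = \left(4 + 18\right) + \left(-5 + 6\right) = 22 + 1 = 23$)
$P{\left(f \right)} = 2 f \left(6 - f\right)$ ($P{\left(f \right)} = \left(6 - f\right) 2 f = 2 f \left(6 - f\right)$)
$A{\left(-28,K{\left(V{\left(-3 \right)} \right)} \right)} + P{\left(x \right)} = \left(-18 - 3\right) + 2 \cdot 23 \left(6 - 23\right) = -21 + 2 \cdot 23 \left(6 - 23\right) = -21 + 2 \cdot 23 \left(-17\right) = -21 - 782 = -803$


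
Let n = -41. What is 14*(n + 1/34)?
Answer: -9751/17 ≈ -573.59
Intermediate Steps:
14*(n + 1/34) = 14*(-41 + 1/34) = 14*(-1393/34) = -9751/17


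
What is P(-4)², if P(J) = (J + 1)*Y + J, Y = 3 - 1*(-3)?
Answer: 484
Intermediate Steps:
Y = 6 (Y = 3 + 3 = 6)
P(J) = 6 + 7*J (P(J) = (J + 1)*6 + J = (1 + J)*6 + J = (6 + 6*J) + J = 6 + 7*J)
P(-4)² = (6 + 7*(-4))² = (6 - 28)² = (-22)² = 484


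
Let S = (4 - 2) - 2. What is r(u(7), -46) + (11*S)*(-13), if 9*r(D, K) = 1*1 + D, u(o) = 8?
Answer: 1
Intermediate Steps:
r(D, K) = ⅑ + D/9 (r(D, K) = (1*1 + D)/9 = (1 + D)/9 = ⅑ + D/9)
S = 0 (S = 2 - 2 = 0)
r(u(7), -46) + (11*S)*(-13) = (⅑ + (⅑)*8) + (11*0)*(-13) = (⅑ + 8/9) + 0*(-13) = 1 + 0 = 1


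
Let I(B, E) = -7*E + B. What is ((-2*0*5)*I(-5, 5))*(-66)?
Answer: 0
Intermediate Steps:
I(B, E) = B - 7*E
((-2*0*5)*I(-5, 5))*(-66) = ((-2*0*5)*(-5 - 7*5))*(-66) = ((0*5)*(-5 - 35))*(-66) = (0*(-40))*(-66) = 0*(-66) = 0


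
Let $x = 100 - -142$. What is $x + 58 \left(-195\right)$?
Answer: $-11068$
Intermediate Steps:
$x = 242$ ($x = 100 + 142 = 242$)
$x + 58 \left(-195\right) = 242 + 58 \left(-195\right) = 242 - 11310 = -11068$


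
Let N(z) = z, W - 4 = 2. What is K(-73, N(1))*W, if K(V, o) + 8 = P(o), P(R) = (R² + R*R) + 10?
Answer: 24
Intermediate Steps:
W = 6 (W = 4 + 2 = 6)
P(R) = 10 + 2*R² (P(R) = (R² + R²) + 10 = 2*R² + 10 = 10 + 2*R²)
K(V, o) = 2 + 2*o² (K(V, o) = -8 + (10 + 2*o²) = 2 + 2*o²)
K(-73, N(1))*W = (2 + 2*1²)*6 = (2 + 2*1)*6 = (2 + 2)*6 = 4*6 = 24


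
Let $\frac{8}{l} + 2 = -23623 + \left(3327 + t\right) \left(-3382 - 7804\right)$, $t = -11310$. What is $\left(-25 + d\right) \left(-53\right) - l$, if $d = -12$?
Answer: $\frac{175066731685}{89274213} \approx 1961.0$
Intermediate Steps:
$l = \frac{8}{89274213}$ ($l = \frac{8}{-2 - \left(23623 - \left(3327 - 11310\right) \left(-3382 - 7804\right)\right)} = \frac{8}{-2 - -89274215} = \frac{8}{-2 + \left(-23623 + 89297838\right)} = \frac{8}{-2 + 89274215} = \frac{8}{89274213} \approx 8.9612 \cdot 10^{-8}$)
$\left(-25 + d\right) \left(-53\right) - l = \left(-25 - 12\right) \left(-53\right) - \frac{8}{89274213} = \left(-37\right) \left(-53\right) - \frac{8}{89274213} = 1961 - \frac{8}{89274213} = \frac{175066731685}{89274213}$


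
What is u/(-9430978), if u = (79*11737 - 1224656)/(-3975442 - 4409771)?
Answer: -297433/79080759328314 ≈ -3.7611e-9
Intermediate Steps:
u = 297433/8385213 (u = (927223 - 1224656)/(-8385213) = -297433*(-1/8385213) = 297433/8385213 ≈ 0.035471)
u/(-9430978) = (297433/8385213)/(-9430978) = (297433/8385213)*(-1/9430978) = -297433/79080759328314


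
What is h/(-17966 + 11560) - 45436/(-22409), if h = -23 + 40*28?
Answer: 266480343/143552054 ≈ 1.8563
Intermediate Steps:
h = 1097 (h = -23 + 1120 = 1097)
h/(-17966 + 11560) - 45436/(-22409) = 1097/(-17966 + 11560) - 45436/(-22409) = 1097/(-6406) - 45436*(-1/22409) = 1097*(-1/6406) + 45436/22409 = -1097/6406 + 45436/22409 = 266480343/143552054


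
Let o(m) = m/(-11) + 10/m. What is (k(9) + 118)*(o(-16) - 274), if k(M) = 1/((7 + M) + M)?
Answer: -70939089/2200 ≈ -32245.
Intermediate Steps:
k(M) = 1/(7 + 2*M)
o(m) = 10/m - m/11 (o(m) = m*(-1/11) + 10/m = -m/11 + 10/m = 10/m - m/11)
(k(9) + 118)*(o(-16) - 274) = (1/(7 + 2*9) + 118)*((10/(-16) - 1/11*(-16)) - 274) = (1/(7 + 18) + 118)*((10*(-1/16) + 16/11) - 274) = (1/25 + 118)*((-5/8 + 16/11) - 274) = (1/25 + 118)*(73/88 - 274) = (2951/25)*(-24039/88) = -70939089/2200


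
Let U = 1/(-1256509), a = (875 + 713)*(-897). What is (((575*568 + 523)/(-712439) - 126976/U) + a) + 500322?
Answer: 113666481122725007/712439 ≈ 1.5955e+11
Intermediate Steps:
a = -1424436 (a = 1588*(-897) = -1424436)
U = -1/1256509 ≈ -7.9586e-7
(((575*568 + 523)/(-712439) - 126976/U) + a) + 500322 = (((575*568 + 523)/(-712439) - 126976/(-1/1256509)) - 1424436) + 500322 = (((326600 + 523)*(-1/712439) - 126976*(-1256509)) - 1424436) + 500322 = ((327123*(-1/712439) + 159546486784) - 1424436) + 500322 = ((-327123/712439 + 159546486784) - 1424436) + 500322 = (113667139497579053/712439 - 1424436) + 500322 = 113666124673819649/712439 + 500322 = 113666481122725007/712439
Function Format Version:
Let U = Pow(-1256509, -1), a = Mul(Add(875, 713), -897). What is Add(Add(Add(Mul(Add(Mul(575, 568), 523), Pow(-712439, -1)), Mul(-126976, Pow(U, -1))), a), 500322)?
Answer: Rational(113666481122725007, 712439) ≈ 1.5955e+11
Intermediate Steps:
a = -1424436 (a = Mul(1588, -897) = -1424436)
U = Rational(-1, 1256509) ≈ -7.9586e-7
Add(Add(Add(Mul(Add(Mul(575, 568), 523), Pow(-712439, -1)), Mul(-126976, Pow(U, -1))), a), 500322) = Add(Add(Add(Mul(Add(Mul(575, 568), 523), Pow(-712439, -1)), Mul(-126976, Pow(Rational(-1, 1256509), -1))), -1424436), 500322) = Add(Add(Add(Mul(Add(326600, 523), Rational(-1, 712439)), Mul(-126976, -1256509)), -1424436), 500322) = Add(Add(Add(Mul(327123, Rational(-1, 712439)), 159546486784), -1424436), 500322) = Add(Add(Add(Rational(-327123, 712439), 159546486784), -1424436), 500322) = Add(Add(Rational(113667139497579053, 712439), -1424436), 500322) = Add(Rational(113666124673819649, 712439), 500322) = Rational(113666481122725007, 712439)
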